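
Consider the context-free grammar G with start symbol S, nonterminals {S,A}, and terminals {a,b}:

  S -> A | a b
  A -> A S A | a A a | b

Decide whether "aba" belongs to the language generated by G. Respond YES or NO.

CNF form of G:
  S -> A X4 | T0 T1 | T0 X5 | b
  A -> A X2 | T0 X3 | b
  T0 -> a
  T1 -> b
  X2 -> S A
  X3 -> A T0
  X4 -> S A
  X5 -> A T0

CYK fill:
  cell(0,0) a: {T0}  orig:{}
  cell(1,1) b: {A,S,T1}  orig:{A,S}
  cell(2,2) a: {T0}  orig:{}
  cell(0,1) ab: {S}
  cell(1,2) ba: {X3,X5}  orig:{}
  cell(0,2) aba: {A,S}

S ∈ T[0,2] ⇒ YES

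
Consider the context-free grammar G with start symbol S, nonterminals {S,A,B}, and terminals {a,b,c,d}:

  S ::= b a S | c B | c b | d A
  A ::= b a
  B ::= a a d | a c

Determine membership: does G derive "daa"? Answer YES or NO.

CNF form of G:
  S -> T0 X5 | T2 A | T3 B | T3 T0
  A -> T0 T1
  B -> T1 T3 | T1 X4
  T0 -> b
  T1 -> a
  T2 -> d
  T3 -> c
  X4 -> T1 T2
  X5 -> T1 S

CYK table (by increasing span):
  cell(0,0) d: {T2}  orig:{}
  cell(1,1) a: {T1}  orig:{}
  cell(2,2) a: {T1}  orig:{}
  cell(0,1) da: ∅
  cell(1,2) aa: ∅
  cell(0,2) daa: ∅

S ∉ T[0,2] ⇒ NO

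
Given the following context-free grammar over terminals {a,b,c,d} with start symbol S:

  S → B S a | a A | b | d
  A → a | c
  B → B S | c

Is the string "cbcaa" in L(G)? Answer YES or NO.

Convert to CNF:
  S -> B X1 | T0 A | b | d
  A -> a | c
  B -> B S | c
  T0 -> a
  X1 -> S T0

Fill CYK table bottom-up:
  cell(0,0) c: {A,B}
  cell(1,1) b: {S}
  cell(2,2) c: {A,B}
  cell(3,3) a: {A,T0}  orig:{A}
  cell(4,4) a: {A,T0}  orig:{A}
  cell(0,1) cb: {B}
  cell(1,2) bc: ∅
  cell(2,3) ca: ∅
  cell(3,4) aa: {S}
  cell(0,2) cbc: ∅
  cell(1,3) bca: ∅
  cell(2,4) caa: {B}
  cell(0,3) cbca: ∅
  cell(1,4) bcaa: ∅
  cell(0,4) cbcaa: ∅

S ∉ T[0,4] ⇒ NO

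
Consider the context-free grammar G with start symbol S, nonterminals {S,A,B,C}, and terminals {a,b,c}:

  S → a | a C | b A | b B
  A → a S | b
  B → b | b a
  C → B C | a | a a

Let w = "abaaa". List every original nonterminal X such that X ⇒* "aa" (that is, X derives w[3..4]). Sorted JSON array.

Convert to CNF:
  S -> T0 C | T1 A | T1 B | a
  A -> T0 S | b
  B -> T1 T0 | b
  C -> B C | T0 T0 | a
  T0 -> a
  T1 -> b

CYK table (by increasing span) (cells [i..j] with 3 ≤ i ≤ j ≤ 4 only):
  T[3,3] 'a' = {C,S,T0}  orig:{C,S}
  T[4,4] 'a' = {C,S,T0}  orig:{C,S}
  T[3,4] 'aa' = {A,C,S}

Original NTs in T[3,4] deriving "aa": ["A", "C", "S"]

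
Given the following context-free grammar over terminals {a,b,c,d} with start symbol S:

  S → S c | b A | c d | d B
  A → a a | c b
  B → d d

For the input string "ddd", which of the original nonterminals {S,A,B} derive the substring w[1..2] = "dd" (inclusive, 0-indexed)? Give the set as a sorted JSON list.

CNF form of G:
  S -> S T1 | T1 T3 | T2 A | T3 B
  A -> T0 T0 | T1 T2
  B -> T3 T3
  T0 -> a
  T1 -> c
  T2 -> b
  T3 -> d

Fill CYK table bottom-up (cells [i..j] with 1 ≤ i ≤ j ≤ 2 only):
  T[1,1] 'd' = {T3}  orig:{}
  T[2,2] 'd' = {T3}  orig:{}
  T[1,2] 'dd' = {B}

Original NTs in T[1,2] deriving "dd": ["B"]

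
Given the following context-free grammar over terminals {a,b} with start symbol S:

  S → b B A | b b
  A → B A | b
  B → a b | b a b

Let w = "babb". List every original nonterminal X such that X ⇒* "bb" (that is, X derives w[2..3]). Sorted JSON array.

Convert to CNF:
  S -> T1 T1 | T1 X3
  A -> B A | b
  B -> T0 T1 | T1 X2
  T0 -> a
  T1 -> b
  X2 -> T0 T1
  X3 -> B A

CYK table (by increasing span) (cells [i..j] with 2 ≤ i ≤ j ≤ 3 only):
  [2..2]={A,T1}  "b"  orig:{A}
  [3..3]={A,T1}  "b"  orig:{A}
  [2..3]={S}  "bb"

Original NTs in T[2,3] deriving "bb": ["S"]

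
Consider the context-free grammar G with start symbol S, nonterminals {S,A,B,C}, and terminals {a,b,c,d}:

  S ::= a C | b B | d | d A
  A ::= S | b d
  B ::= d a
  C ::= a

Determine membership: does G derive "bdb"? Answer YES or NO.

CNF form of G:
  S -> T0 C | T1 B | T2 A | d
  A -> T0 C | T1 B | T1 T2 | T2 A | d
  B -> T2 T0
  C -> a
  T0 -> a
  T1 -> b
  T2 -> d

CYK table (by increasing span):
  cell(0,0) b: {T1}  orig:{}
  cell(1,1) d: {A,S,T2}  orig:{A,S}
  cell(2,2) b: {T1}  orig:{}
  cell(0,1) bd: {A}
  cell(1,2) db: ∅
  cell(0,2) bdb: ∅

S ∉ T[0,2] ⇒ NO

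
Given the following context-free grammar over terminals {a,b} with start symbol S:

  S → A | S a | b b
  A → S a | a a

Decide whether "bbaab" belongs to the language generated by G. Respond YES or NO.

CNF form of G:
  S -> S T0 | T0 T0 | T1 T1
  A -> S T0 | T0 T0
  T0 -> a
  T1 -> b

CYK table (by increasing span):
  T[0,0] 'b' = {T1}  orig:{}
  T[1,1] 'b' = {T1}  orig:{}
  T[2,2] 'a' = {T0}  orig:{}
  T[3,3] 'a' = {T0}  orig:{}
  T[4,4] 'b' = {T1}  orig:{}
  T[0,1] 'bb' = {S}
  T[1,2] 'ba' = ∅
  T[2,3] 'aa' = {A,S}
  T[3,4] 'ab' = ∅
  T[0,2] 'bba' = {A,S}
  T[1,3] 'baa' = ∅
  T[2,4] 'aab' = ∅
  T[0,3] 'bbaa' = {A,S}
  T[1,4] 'baab' = ∅
  T[0,4] 'bbaab' = ∅

S ∉ T[0,4] ⇒ NO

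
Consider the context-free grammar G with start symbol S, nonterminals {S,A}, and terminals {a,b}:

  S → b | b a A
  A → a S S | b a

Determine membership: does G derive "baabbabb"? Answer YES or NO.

Convert to CNF:
  S -> T1 X3 | b
  A -> T0 X2 | T1 T0
  T0 -> a
  T1 -> b
  X2 -> S S
  X3 -> T0 A

CYK fill:
  [0..0]={S,T1}  "b"  orig:{S}
  [1..1]={T0}  "a"  orig:{}
  [2..2]={T0}  "a"  orig:{}
  [3..3]={S,T1}  "b"  orig:{S}
  [4..4]={S,T1}  "b"  orig:{S}
  [5..5]={T0}  "a"  orig:{}
  [6..6]={S,T1}  "b"  orig:{S}
  [7..7]={S,T1}  "b"  orig:{S}
  [0..1]={A}  "ba"
  [1..2]=∅  "aa"
  [2..3]=∅  "ab"
  [3..4]={X2}  "bb"  orig:{}
  [4..5]={A}  "ba"
  [5..6]=∅  "ab"
  [6..7]={X2}  "bb"  orig:{}
  [0..2]=∅  "baa"
  [1..3]=∅  "aab"
  [2..4]={A}  "abb"
  [3..5]=∅  "bba"
  [4..6]=∅  "bab"
  [5..7]={A}  "abb"
  [0..3]=∅  "baab"
  [1..4]={X3}  "aabb"  orig:{}
  [2..5]=∅  "abba"
  [3..6]=∅  "bbab"
  [4..7]=∅  "babb"
  [0..4]={S}  "baabb"
  [1..5]=∅  "aabba"
  [2..6]=∅  "abbab"
  [3..7]=∅  "bbabb"
  [0..5]=∅  "baabba"
  [1..6]=∅  "aabbab"
  [2..7]=∅  "abbabb"
  [0..6]=∅  "baabbab"
  [1..7]=∅  "aabbabb"
  [0..7]=∅  "baabbabb"

S ∉ T[0,7] ⇒ NO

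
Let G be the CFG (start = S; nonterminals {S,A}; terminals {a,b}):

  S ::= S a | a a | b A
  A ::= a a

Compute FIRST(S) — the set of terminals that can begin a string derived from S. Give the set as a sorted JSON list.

FIRST sets, iterate to fixpoint:
[1]
  A via A→a a: +{a}
  S via S→a a: +{a}
  S via S→b A: +{b}
  FIRST(S)={a,b}  FIRST(A)={a}
[2] (stable)
  FIRST(S)={a,b}  FIRST(A)={a}

FIRST(S) = ["a", "b"]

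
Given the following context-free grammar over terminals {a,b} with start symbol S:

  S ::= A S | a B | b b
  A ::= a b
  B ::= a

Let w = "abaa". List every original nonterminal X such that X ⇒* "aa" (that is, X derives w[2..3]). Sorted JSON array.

Convert to CNF:
  S -> A S | T0 B | T1 T1
  A -> T0 T1
  B -> a
  T0 -> a
  T1 -> b

Fill CYK table bottom-up — only the sub-triangle for w[2..3]:
  cell(2,2) a: {B,T0}  orig:{B}
  cell(3,3) a: {B,T0}  orig:{B}
  cell(2,3) aa: {S}

Original NTs in T[2,3] deriving "aa": ["S"]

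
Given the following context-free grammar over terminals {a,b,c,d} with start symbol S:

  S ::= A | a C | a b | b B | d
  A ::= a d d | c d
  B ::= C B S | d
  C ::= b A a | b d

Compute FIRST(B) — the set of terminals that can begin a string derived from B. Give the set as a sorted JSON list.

FIRST sets, iterate to fixpoint:
iter 1:
  A via A→a d d: +{a}
  A via A→c d: +{c}
  B via B→d: +{d}
  C via C→b A a: +{b}
  S via S→A: +{a,c}
  S via S→b B: +{b}
  S via S→d: +{d}
  S: {a,b,c,d}  A: {a,c}  B: {d}  C: {b}
iter 2:
  B via B→C B S: +{b}
  S: {a,b,c,d}  A: {a,c}  B: {b,d}  C: {b}
iter 3: — fixpoint
  S: {a,b,c,d}  A: {a,c}  B: {b,d}  C: {b}

FIRST(B) = ["b", "d"]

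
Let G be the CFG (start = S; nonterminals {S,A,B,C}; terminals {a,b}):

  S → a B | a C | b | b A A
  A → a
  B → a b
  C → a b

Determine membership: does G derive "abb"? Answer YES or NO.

CNF form of G:
  S -> T0 B | T0 C | T1 X2 | b
  A -> a
  B -> T0 T1
  C -> T0 T1
  T0 -> a
  T1 -> b
  X2 -> A A

CYK fill:
  T[0,0] 'a' = {A,T0}  orig:{A}
  T[1,1] 'b' = {S,T1}  orig:{S}
  T[2,2] 'b' = {S,T1}  orig:{S}
  T[0,1] 'ab' = {B,C}
  T[1,2] 'bb' = ∅
  T[0,2] 'abb' = ∅

S ∉ T[0,2] ⇒ NO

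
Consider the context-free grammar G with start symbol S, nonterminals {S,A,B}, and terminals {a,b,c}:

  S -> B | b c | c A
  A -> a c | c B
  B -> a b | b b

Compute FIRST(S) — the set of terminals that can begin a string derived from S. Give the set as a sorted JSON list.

Compute FIRST by fixpoint:
iter 1:
  A via A→a c: +{a}
  A via A→c B: +{c}
  B via B→a b: +{a}
  B via B→b b: +{b}
  S via S→B: +{a,b}
  S via S→c A: +{c}
  S: {a,b,c}  A: {a,c}  B: {a,b}
iter 2: (stable)
  S: {a,b,c}  A: {a,c}  B: {a,b}

FIRST(S) = ["a", "b", "c"]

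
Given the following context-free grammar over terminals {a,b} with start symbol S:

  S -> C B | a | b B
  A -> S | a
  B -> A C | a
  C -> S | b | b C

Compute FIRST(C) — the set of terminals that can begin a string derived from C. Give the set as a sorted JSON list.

FIRST iteration:
round 1:
  A via A→a: +{a}
  B via B→A C: +{a}
  C via C→b: +{b}
  S via S→C B: +{b}
  S via S→a: +{a}
  FIRST[S]={a,b}  FIRST[A]={a}  FIRST[B]={a}  FIRST[C]={b}
round 2:
  A via A→S: +{b}
  B via B→A C: +{b}
  C via C→S: +{a}
  FIRST[S]={a,b}  FIRST[A]={a,b}  FIRST[B]={a,b}  FIRST[C]={a,b}
round 3: (no change)
  FIRST[S]={a,b}  FIRST[A]={a,b}  FIRST[B]={a,b}  FIRST[C]={a,b}

FIRST(C) = ["a", "b"]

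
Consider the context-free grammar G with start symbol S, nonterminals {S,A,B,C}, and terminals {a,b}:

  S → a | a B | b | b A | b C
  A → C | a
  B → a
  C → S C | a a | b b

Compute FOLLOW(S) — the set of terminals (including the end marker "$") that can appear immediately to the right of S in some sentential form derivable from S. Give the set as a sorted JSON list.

Compute FIRST by fixpoint:
iter 1:
  A via A→a: +{a}
  B via B→a: +{a}
  C via C→a a: +{a}
  C via C→b b: +{b}
  S via S→a: +{a}
  S via S→b: +{b}
  S: {a,b}  A: {a}  B: {a}  C: {a,b}
iter 2:
  A via A→C: +{b}
  S: {a,b}  A: {a,b}  B: {a}  C: {a,b}
iter 3: (no change)
  S: {a,b}  A: {a,b}  B: {a}  C: {a,b}

FOLLOW sets:
seed FOLLOW(S) with $
pass 1:
  C→S C: FOLLOW(S) ⊇ FIRST(C) = {a,b}; new: +{a,b}
  S→a B: FOLLOW(B) ⊇ FOLLOW(S) ⊇ {$,a,b}; new: +{$,a,b}
  S→b A: FOLLOW(A) ⊇ FOLLOW(S) ⊇ {$,a,b}; new: +{$,a,b}
  S→b C: FOLLOW(C) ⊇ FOLLOW(S) ⊇ {$,a,b}; new: +{$,a,b}
  S: {$,a,b}  A: {$,a,b}  B: {$,a,b}  C: {$,a,b}
pass 2: (stable)
  S: {$,a,b}  A: {$,a,b}  B: {$,a,b}  C: {$,a,b}

FOLLOW(S) = ["$", "a", "b"]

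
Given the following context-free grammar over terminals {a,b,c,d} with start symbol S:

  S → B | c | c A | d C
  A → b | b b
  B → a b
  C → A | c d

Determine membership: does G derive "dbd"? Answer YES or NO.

CNF form of G:
  S -> T1 T0 | T2 A | T3 C | c
  A -> T0 T0 | b
  B -> T1 T0
  C -> T0 T0 | T2 T3 | b
  T0 -> b
  T1 -> a
  T2 -> c
  T3 -> d

CYK table (by increasing span):
  cell(0,0) d: {T3}  orig:{}
  cell(1,1) b: {A,C,T0}  orig:{A,C}
  cell(2,2) d: {T3}  orig:{}
  cell(0,1) db: {S}
  cell(1,2) bd: ∅
  cell(0,2) dbd: ∅

S ∉ T[0,2] ⇒ NO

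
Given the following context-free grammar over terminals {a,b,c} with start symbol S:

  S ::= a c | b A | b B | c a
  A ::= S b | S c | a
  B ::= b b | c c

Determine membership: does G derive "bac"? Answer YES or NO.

Convert to CNF:
  S -> T0 A | T0 B | T1 T2 | T2 T1
  A -> S T0 | S T1 | a
  B -> T0 T0 | T1 T1
  T0 -> b
  T1 -> c
  T2 -> a

CYK fill:
  [0..0]={T0}  "b"  orig:{}
  [1..1]={A,T2}  "a"  orig:{A}
  [2..2]={T1}  "c"  orig:{}
  [0..1]={S}  "ba"
  [1..2]={S}  "ac"
  [0..2]={A}  "bac"

S ∉ T[0,2] ⇒ NO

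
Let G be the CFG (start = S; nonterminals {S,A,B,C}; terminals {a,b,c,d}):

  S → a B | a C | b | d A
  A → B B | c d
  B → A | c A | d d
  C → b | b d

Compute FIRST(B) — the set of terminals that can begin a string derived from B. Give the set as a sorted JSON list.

FIRST iteration:
pass 1:
  A via A→c d: +{c}
  B via B→A: +{c}
  B via B→d d: +{d}
  C via C→b: +{b}
  S via S→a B: +{a}
  S via S→b: +{b}
  S via S→d A: +{d}
  S: {a,b,d}  A: {c}  B: {c,d}  C: {b}
pass 2:
  A via A→B B: +{d}
  S: {a,b,d}  A: {c,d}  B: {c,d}  C: {b}
pass 3: done
  S: {a,b,d}  A: {c,d}  B: {c,d}  C: {b}

FIRST(B) = ["c", "d"]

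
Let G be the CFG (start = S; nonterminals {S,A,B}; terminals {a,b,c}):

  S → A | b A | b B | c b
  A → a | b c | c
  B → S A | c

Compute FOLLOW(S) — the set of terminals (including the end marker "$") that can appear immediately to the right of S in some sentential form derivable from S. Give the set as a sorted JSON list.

FIRST sets, iterate to fixpoint:
round 1:
  A via A→a: +{a}
  A via A→b c: +{b}
  A via A→c: +{c}
  B via B→c: +{c}
  S via S→A: +{a,b,c}
  FIRST[S]={a,b,c}  FIRST[A]={a,b,c}  FIRST[B]={c}
round 2:
  B via B→S A: +{a,b}
  FIRST[S]={a,b,c}  FIRST[A]={a,b,c}  FIRST[B]={a,b,c}
round 3: done
  FIRST[S]={a,b,c}  FIRST[A]={a,b,c}  FIRST[B]={a,b,c}

FOLLOW iteration:
seed FOLLOW(S) with $
round 1:
  B→S A: FOLLOW(S) ⊇ FIRST(A) = {a,b,c}; new: +{a,b,c}
  S→A: FOLLOW(A) ⊇ FOLLOW(S) ⊇ {$,a,b,c}; new: +{$,a,b,c}
  S→b B: FOLLOW(B) ⊇ FOLLOW(S) ⊇ {$,a,b,c}; new: +{$,a,b,c}
  FOLLOW(S)={$,a,b,c}  FOLLOW(A)={$,a,b,c}  FOLLOW(B)={$,a,b,c}
round 2: (stable)
  FOLLOW(S)={$,a,b,c}  FOLLOW(A)={$,a,b,c}  FOLLOW(B)={$,a,b,c}

FOLLOW(S) = ["$", "a", "b", "c"]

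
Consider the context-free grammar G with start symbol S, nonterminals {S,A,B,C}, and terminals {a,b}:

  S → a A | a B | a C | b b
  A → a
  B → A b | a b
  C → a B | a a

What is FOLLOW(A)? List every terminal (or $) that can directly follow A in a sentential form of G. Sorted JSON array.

FIRST iteration:
iter 1:
  A via A→a: +{a}
  B via B→A b: +{a}
  C via C→a B: +{a}
  S via S→a A: +{a}
  S via S→b b: +{b}
  S: {a,b}  A: {a}  B: {a}  C: {a}
iter 2: done
  S: {a,b}  A: {a}  B: {a}  C: {a}

Compute FOLLOW by fixpoint:
FOLLOW(S) := {$}
pass 1:
  B→A b: FOLLOW(A) ⊇ FIRST(b) = {b}; new: +{b}
  S→a A: FOLLOW(A) ⊇ FOLLOW(S) ⊇ {$}; new: +{$}
  S→a B: FOLLOW(B) ⊇ FOLLOW(S) ⊇ {$}; new: +{$}
  S→a C: FOLLOW(C) ⊇ FOLLOW(S) ⊇ {$}; new: +{$}
  FOLLOW(S)={$}  FOLLOW(A)={$,b}  FOLLOW(B)={$}  FOLLOW(C)={$}
pass 2: — fixpoint
  FOLLOW(S)={$}  FOLLOW(A)={$,b}  FOLLOW(B)={$}  FOLLOW(C)={$}

FOLLOW(A) = ["$", "b"]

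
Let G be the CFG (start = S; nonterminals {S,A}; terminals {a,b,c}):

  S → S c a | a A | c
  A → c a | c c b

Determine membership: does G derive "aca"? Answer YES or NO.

CNF form of G:
  S -> S X4 | T1 A | c
  A -> T0 T1 | T0 X3
  T0 -> c
  T1 -> a
  T2 -> b
  X3 -> T0 T2
  X4 -> T0 T1

CYK table (by increasing span):
  T[0,0] 'a' = {T1}  orig:{}
  T[1,1] 'c' = {S,T0}  orig:{S}
  T[2,2] 'a' = {T1}  orig:{}
  T[0,1] 'ac' = ∅
  T[1,2] 'ca' = {A,X4}  orig:{A}
  T[0,2] 'aca' = {S}

S ∈ T[0,2] ⇒ YES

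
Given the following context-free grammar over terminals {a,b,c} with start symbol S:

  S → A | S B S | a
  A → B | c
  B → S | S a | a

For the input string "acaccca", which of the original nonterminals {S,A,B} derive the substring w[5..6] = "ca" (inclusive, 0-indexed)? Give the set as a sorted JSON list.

CNF form of G:
  S -> S T0 | S X3 | a | c
  A -> S T0 | S X1 | a | c
  B -> S T0 | S X2 | a | c
  T0 -> a
  X1 -> B S
  X2 -> B S
  X3 -> B S

CYK fill (cells [i..j] with 5 ≤ i ≤ j ≤ 6 only):
  cell(5,5) c: {A,B,S}
  cell(6,6) a: {A,B,S,T0}  orig:{A,B,S}
  cell(5,6) ca: {A,B,S,X1,X2,X3}  orig:{A,B,S}

Original NTs in T[5,6] deriving "ca": ["A", "B", "S"]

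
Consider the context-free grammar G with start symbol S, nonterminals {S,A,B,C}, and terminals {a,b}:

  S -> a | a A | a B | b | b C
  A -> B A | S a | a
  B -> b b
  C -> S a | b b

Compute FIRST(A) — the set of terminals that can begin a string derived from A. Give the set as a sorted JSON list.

Compute FIRST by fixpoint:
iter 1:
  A via A→a: +{a}
  B via B→b b: +{b}
  C via C→b b: +{b}
  S via S→a: +{a}
  S via S→b: +{b}
  S: {a,b}  A: {a}  B: {b}  C: {b}
iter 2:
  A via A→B A: +{b}
  C via C→S a: +{a}
  S: {a,b}  A: {a,b}  B: {b}  C: {a,b}
iter 3: — fixpoint
  S: {a,b}  A: {a,b}  B: {b}  C: {a,b}

FIRST(A) = ["a", "b"]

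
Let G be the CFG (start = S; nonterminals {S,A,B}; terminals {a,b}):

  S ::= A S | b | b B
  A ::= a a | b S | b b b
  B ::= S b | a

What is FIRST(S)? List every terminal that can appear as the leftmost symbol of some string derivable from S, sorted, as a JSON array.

FIRST sets, iterate to fixpoint:
round 1:
  A via A→a a: +{a}
  A via A→b S: +{b}
  B via B→a: +{a}
  S via S→A S: +{a,b}
  FIRST(S)={a,b}  FIRST(A)={a,b}  FIRST(B)={a}
round 2:
  B via B→S b: +{b}
  FIRST(S)={a,b}  FIRST(A)={a,b}  FIRST(B)={a,b}
round 3: (stable)
  FIRST(S)={a,b}  FIRST(A)={a,b}  FIRST(B)={a,b}

FIRST(S) = ["a", "b"]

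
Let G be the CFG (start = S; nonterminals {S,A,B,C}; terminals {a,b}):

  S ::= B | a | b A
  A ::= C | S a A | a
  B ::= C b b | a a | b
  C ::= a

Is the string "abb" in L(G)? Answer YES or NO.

Convert to CNF:
  S -> C X4 | T0 T0 | T1 A | a | b
  A -> S X2 | a
  B -> C X3 | T0 T0 | b
  C -> a
  T0 -> a
  T1 -> b
  X2 -> T0 A
  X3 -> T1 T1
  X4 -> T1 T1

CYK fill:
  cell(0,0) a: {A,C,S,T0}  orig:{A,C,S}
  cell(1,1) b: {B,S,T1}  orig:{B,S}
  cell(2,2) b: {B,S,T1}  orig:{B,S}
  cell(0,1) ab: ∅
  cell(1,2) bb: {X3,X4}  orig:{}
  cell(0,2) abb: {B,S}

S ∈ T[0,2] ⇒ YES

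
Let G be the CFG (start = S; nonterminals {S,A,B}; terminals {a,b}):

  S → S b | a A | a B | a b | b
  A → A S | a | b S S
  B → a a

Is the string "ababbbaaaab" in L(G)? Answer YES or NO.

CNF form of G:
  S -> S T0 | T1 A | T1 B | T1 T0 | b
  A -> A S | T0 X2 | a
  B -> T1 T1
  T0 -> b
  T1 -> a
  X2 -> S S

CYK table (by increasing span):
  cell(0,0) a: {A,T1}  orig:{A}
  cell(1,1) b: {S,T0}  orig:{S}
  cell(2,2) a: {A,T1}  orig:{A}
  cell(3,3) b: {S,T0}  orig:{S}
  cell(4,4) b: {S,T0}  orig:{S}
  cell(5,5) b: {S,T0}  orig:{S}
  cell(6,6) a: {A,T1}  orig:{A}
  cell(7,7) a: {A,T1}  orig:{A}
  cell(8,8) a: {A,T1}  orig:{A}
  cell(9,9) a: {A,T1}  orig:{A}
  cell(10,10) b: {S,T0}  orig:{S}
  cell(0,1) ab: {A,S}
  cell(1,2) ba: ∅
  cell(2,3) ab: {A,S}
  cell(3,4) bb: {S,X2}  orig:{S}
  cell(4,5) bb: {S,X2}  orig:{S}
  cell(5,6) ba: ∅
  cell(6,7) aa: {B,S}
  cell(7,8) aa: {B,S}
  cell(8,9) aa: {B,S}
  cell(9,10) ab: {A,S}
  cell(0,2) aba: ∅
  cell(1,3) bab: {X2}  orig:{}
  cell(2,4) abb: {A,S,X2}  orig:{A,S}
  cell(3,5) bbb: {A,S,X2}  orig:{A,S}
  cell(4,6) bba: ∅
  cell(5,7) baa: {X2}  orig:{}
  cell(6,8) aaa: {A,S}
  cell(7,9) aaa: {A,S}
  cell(8,10) aab: {A,S,X2}  orig:{A,S}
  cell(0,3) abab: {A,X2}  orig:{A}
  cell(1,4) babb: {A,X2}  orig:{A}
  cell(2,5) abbb: {A,S,X2}  orig:{A,S}
  cell(3,6) bbba: ∅
  cell(4,7) bbaa: {A,X2}  orig:{A}
  cell(5,8) baaa: {X2}  orig:{}
  cell(6,9) aaaa: {A,S,X2}  orig:{A,S}
  cell(7,10) aaab: {A,S,X2}  orig:{A,S}
  cell(0,4) ababb: {A,S,X2}  orig:{A,S}
  cell(1,5) babbb: {A,X2}  orig:{A}
  cell(2,6) abbba: ∅
  cell(3,7) bbbaa: {A,X2}  orig:{A}
  cell(4,8) bbaaa: {A,X2}  orig:{A}
  cell(5,9) baaaa: {A,X2}  orig:{A}
  cell(6,10) aaaab: {A,S,X2}  orig:{A,S}
  cell(0,5) ababbb: {A,S,X2}  orig:{A,S}
  cell(1,6) babbba: ∅
  cell(2,7) abbbaa: {A,S,X2}  orig:{A,S}
  cell(3,8) bbbaaa: {A,X2}  orig:{A}
  cell(4,9) bbaaaa: {A,X2}  orig:{A}
  cell(5,10) baaaab: {A,X2}  orig:{A}
  cell(0,6) ababbba: ∅
  cell(1,7) babbbaa: {A,X2}  orig:{A}
  cell(2,8) abbbaaa: {A,S,X2}  orig:{A,S}
  cell(3,9) bbbaaaa: {A,X2}  orig:{A}
  cell(4,10) bbaaaab: {A,X2}  orig:{A}
  cell(0,7) ababbbaa: {A,S,X2}  orig:{A,S}
  cell(1,8) babbbaaa: {A,X2}  orig:{A}
  cell(2,9) abbbaaaa: {A,S,X2}  orig:{A,S}
  cell(3,10) bbbaaaab: {A,X2}  orig:{A}
  cell(0,8) ababbbaaa: {A,S,X2}  orig:{A,S}
  cell(1,9) babbbaaaa: {A,X2}  orig:{A}
  cell(2,10) abbbaaaab: {A,S,X2}  orig:{A,S}
  cell(0,9) ababbbaaaa: {A,S,X2}  orig:{A,S}
  cell(1,10) babbbaaaab: {A,X2}  orig:{A}
  cell(0,10) ababbbaaaab: {A,S,X2}  orig:{A,S}

S ∈ T[0,10] ⇒ YES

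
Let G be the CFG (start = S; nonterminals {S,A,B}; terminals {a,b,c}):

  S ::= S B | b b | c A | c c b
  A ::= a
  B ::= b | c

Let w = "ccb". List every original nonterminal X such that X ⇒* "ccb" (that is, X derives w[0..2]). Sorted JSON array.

CNF form of G:
  S -> S B | T0 T0 | T1 A | T1 X2
  A -> a
  B -> b | c
  T0 -> b
  T1 -> c
  X2 -> T1 T0

Fill CYK table bottom-up — only the sub-triangle for w[0..2]:
  cell(0,0) c: {B,T1}  orig:{B}
  cell(1,1) c: {B,T1}  orig:{B}
  cell(2,2) b: {B,T0}  orig:{B}
  cell(0,1) cc: ∅
  cell(1,2) cb: {X2}  orig:{}
  cell(0,2) ccb: {S}

Original NTs in T[0,2] deriving "ccb": ["S"]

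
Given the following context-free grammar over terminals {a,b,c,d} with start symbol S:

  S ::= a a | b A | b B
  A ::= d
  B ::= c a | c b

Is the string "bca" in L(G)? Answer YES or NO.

Convert to CNF:
  S -> T1 T1 | T2 A | T2 B
  A -> d
  B -> T0 T1 | T0 T2
  T0 -> c
  T1 -> a
  T2 -> b

Fill CYK table bottom-up:
  T[0,0] 'b' = {T2}  orig:{}
  T[1,1] 'c' = {T0}  orig:{}
  T[2,2] 'a' = {T1}  orig:{}
  T[0,1] 'bc' = ∅
  T[1,2] 'ca' = {B}
  T[0,2] 'bca' = {S}

S ∈ T[0,2] ⇒ YES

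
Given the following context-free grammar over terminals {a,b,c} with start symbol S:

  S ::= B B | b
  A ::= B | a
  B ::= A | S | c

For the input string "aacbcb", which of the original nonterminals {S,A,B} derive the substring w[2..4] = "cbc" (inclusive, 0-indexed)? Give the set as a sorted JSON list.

Convert to CNF:
  S -> B B | b
  A -> B B | a | b | c
  B -> B B | a | b | c

CYK table (by increasing span), restricted to cells inside w[2..4]:
  T[2,2] 'c' = {A,B}
  T[3,3] 'b' = {A,B,S}
  T[4,4] 'c' = {A,B}
  T[2,3] 'cb' = {A,B,S}
  T[3,4] 'bc' = {A,B,S}
  T[2,4] 'cbc' = {A,B,S}

Original NTs in T[2,4] deriving "cbc": ["A", "B", "S"]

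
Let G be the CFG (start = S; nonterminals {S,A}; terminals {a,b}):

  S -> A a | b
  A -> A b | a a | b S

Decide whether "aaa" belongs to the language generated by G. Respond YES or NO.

CNF form of G:
  S -> A T1 | b
  A -> A T0 | T0 S | T1 T1
  T0 -> b
  T1 -> a

CYK table (by increasing span):
  T[0,0] 'a' = {T1}  orig:{}
  T[1,1] 'a' = {T1}  orig:{}
  T[2,2] 'a' = {T1}  orig:{}
  T[0,1] 'aa' = {A}
  T[1,2] 'aa' = {A}
  T[0,2] 'aaa' = {S}

S ∈ T[0,2] ⇒ YES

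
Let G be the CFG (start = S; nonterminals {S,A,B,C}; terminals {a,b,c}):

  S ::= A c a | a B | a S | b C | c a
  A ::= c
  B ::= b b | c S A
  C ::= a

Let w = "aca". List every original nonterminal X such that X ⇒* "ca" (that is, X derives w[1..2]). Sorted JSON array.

Convert to CNF:
  S -> A X4 | T0 C | T1 T2 | T2 B | T2 S
  A -> c
  B -> T0 T0 | T1 X3
  C -> a
  T0 -> b
  T1 -> c
  T2 -> a
  X3 -> S A
  X4 -> T1 T2

Fill CYK table bottom-up (cells [i..j] with 1 ≤ i ≤ j ≤ 2 only):
  T[1,1] 'c' = {A,T1}  orig:{A}
  T[2,2] 'a' = {C,T2}  orig:{C}
  T[1,2] 'ca' = {S,X4}  orig:{S}

Original NTs in T[1,2] deriving "ca": ["S"]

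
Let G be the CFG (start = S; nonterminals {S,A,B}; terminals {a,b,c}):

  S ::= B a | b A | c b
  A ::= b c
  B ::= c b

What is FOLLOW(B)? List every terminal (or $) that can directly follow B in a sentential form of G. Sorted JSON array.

Compute FIRST by fixpoint:
pass 1:
  A via A→b c: +{b}
  B via B→c b: +{c}
  S via S→B a: +{c}
  S via S→b A: +{b}
  FIRST[S]={b,c}  FIRST[A]={b}  FIRST[B]={c}
pass 2: (stable)
  FIRST[S]={b,c}  FIRST[A]={b}  FIRST[B]={c}

Compute FOLLOW by fixpoint:
initialize: $ ∈ FOLLOW(S)
pass 1:
  S→B a: FOLLOW(B) ⊇ FIRST(a) = {a}; new: +{a}
  S→b A: FOLLOW(A) ⊇ FOLLOW(S) ⊇ {$}; new: +{$}
  FOLLOW[S]={$}  FOLLOW[A]={$}  FOLLOW[B]={a}
pass 2: (no change)
  FOLLOW[S]={$}  FOLLOW[A]={$}  FOLLOW[B]={a}

FOLLOW(B) = ["a"]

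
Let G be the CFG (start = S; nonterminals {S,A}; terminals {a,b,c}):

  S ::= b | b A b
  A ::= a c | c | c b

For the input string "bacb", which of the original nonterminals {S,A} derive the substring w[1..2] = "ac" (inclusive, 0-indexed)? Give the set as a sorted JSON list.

CNF form of G:
  S -> T2 X3 | b
  A -> T0 T1 | T1 T2 | c
  T0 -> a
  T1 -> c
  T2 -> b
  X3 -> A T2

Fill CYK table bottom-up, restricted to cells inside w[1..2]:
  T[1,1] 'a' = {T0}  orig:{}
  T[2,2] 'c' = {A,T1}  orig:{A}
  T[1,2] 'ac' = {A}

Original NTs in T[1,2] deriving "ac": ["A"]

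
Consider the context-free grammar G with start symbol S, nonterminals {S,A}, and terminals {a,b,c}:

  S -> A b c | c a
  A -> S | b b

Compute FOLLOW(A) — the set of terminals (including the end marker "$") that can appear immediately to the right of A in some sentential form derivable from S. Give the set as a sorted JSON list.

Compute FIRST by fixpoint:
[1]
  A via A→b b: +{b}
  S via S→A b c: +{b}
  S via S→c a: +{c}
  S: {b,c}  A: {b}
[2]
  A via A→S: +{c}
  S: {b,c}  A: {b,c}
[3] (no change)
  S: {b,c}  A: {b,c}

FOLLOW iteration:
initialize: $ ∈ FOLLOW(S)
round 1:
  S→A b c: FOLLOW(A) ⊇ FIRST(b) = {b}; new: +{b}
  S: {$}  A: {b}
round 2:
  A→S: FOLLOW(S) ⊇ FOLLOW(A) ⊇ {b}; new: +{b}
  S: {$,b}  A: {b}
round 3: — fixpoint
  S: {$,b}  A: {b}

FOLLOW(A) = ["b"]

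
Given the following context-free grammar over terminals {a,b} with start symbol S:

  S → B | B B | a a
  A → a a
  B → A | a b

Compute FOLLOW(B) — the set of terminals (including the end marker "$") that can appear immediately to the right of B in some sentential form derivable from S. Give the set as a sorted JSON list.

FIRST iteration:
round 1:
  A via A→a a: +{a}
  B via B→A: +{a}
  S via S→B: +{a}
  S: {a}  A: {a}  B: {a}
round 2: — fixpoint
  S: {a}  A: {a}  B: {a}

Compute FOLLOW by fixpoint:
seed FOLLOW(S) with $
[1]
  S→B: FOLLOW(B) ⊇ FOLLOW(S) ⊇ {$}; new: +{$}
  S→B B: FOLLOW(B) ⊇ FIRST(B) = {a}; new: +{a}
  FOLLOW(S)={$}  FOLLOW(A)={}  FOLLOW(B)={$,a}
[2]
  B→A: FOLLOW(A) ⊇ FOLLOW(B) ⊇ {$,a}; new: +{$,a}
  FOLLOW(S)={$}  FOLLOW(A)={$,a}  FOLLOW(B)={$,a}
[3] done
  FOLLOW(S)={$}  FOLLOW(A)={$,a}  FOLLOW(B)={$,a}

FOLLOW(B) = ["$", "a"]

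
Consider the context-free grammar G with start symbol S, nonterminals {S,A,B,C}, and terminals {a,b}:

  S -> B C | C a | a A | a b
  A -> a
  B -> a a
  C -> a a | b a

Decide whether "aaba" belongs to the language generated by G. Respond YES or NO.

Convert to CNF:
  S -> B C | C T0 | T0 A | T0 T1
  A -> a
  B -> T0 T0
  C -> T0 T0 | T1 T0
  T0 -> a
  T1 -> b

CYK fill:
  T[0,0] 'a' = {A,T0}  orig:{A}
  T[1,1] 'a' = {A,T0}  orig:{A}
  T[2,2] 'b' = {T1}  orig:{}
  T[3,3] 'a' = {A,T0}  orig:{A}
  T[0,1] 'aa' = {B,C,S}
  T[1,2] 'ab' = {S}
  T[2,3] 'ba' = {C}
  T[0,2] 'aab' = ∅
  T[1,3] 'aba' = ∅
  T[0,3] 'aaba' = {S}

S ∈ T[0,3] ⇒ YES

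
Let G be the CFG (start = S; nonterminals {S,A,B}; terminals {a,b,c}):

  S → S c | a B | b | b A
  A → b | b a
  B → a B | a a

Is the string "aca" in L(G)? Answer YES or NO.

CNF form of G:
  S -> S T2 | T0 A | T1 B | b
  A -> T0 T1 | b
  B -> T1 B | T1 T1
  T0 -> b
  T1 -> a
  T2 -> c

CYK table (by increasing span):
  [0..0]={T1}  "a"  orig:{}
  [1..1]={T2}  "c"  orig:{}
  [2..2]={T1}  "a"  orig:{}
  [0..1]=∅  "ac"
  [1..2]=∅  "ca"
  [0..2]=∅  "aca"

S ∉ T[0,2] ⇒ NO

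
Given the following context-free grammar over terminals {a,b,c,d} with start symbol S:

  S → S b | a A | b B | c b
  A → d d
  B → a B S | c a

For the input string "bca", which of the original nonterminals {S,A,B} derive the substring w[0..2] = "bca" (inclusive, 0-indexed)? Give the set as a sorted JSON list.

CNF form of G:
  S -> S T3 | T1 A | T2 T3 | T3 B
  A -> T0 T0
  B -> T1 X4 | T2 T1
  T0 -> d
  T1 -> a
  T2 -> c
  T3 -> b
  X4 -> B S

CYK fill (cells [i..j] with 0 ≤ i ≤ j ≤ 2 only):
  [0..0]={T3}  "b"  orig:{}
  [1..1]={T2}  "c"  orig:{}
  [2..2]={T1}  "a"  orig:{}
  [0..1]=∅  "bc"
  [1..2]={B}  "ca"
  [0..2]={S}  "bca"

Original NTs in T[0,2] deriving "bca": ["S"]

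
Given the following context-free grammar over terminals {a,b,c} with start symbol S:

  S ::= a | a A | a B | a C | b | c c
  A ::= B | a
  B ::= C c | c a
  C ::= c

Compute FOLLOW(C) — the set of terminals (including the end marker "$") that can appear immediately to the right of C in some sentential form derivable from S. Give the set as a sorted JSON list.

FIRST iteration:
round 1:
  A via A→a: +{a}
  B via B→c a: +{c}
  C via C→c: +{c}
  S via S→a: +{a}
  S via S→b: +{b}
  S via S→c c: +{c}
  FIRST[S]={a,b,c}  FIRST[A]={a}  FIRST[B]={c}  FIRST[C]={c}
round 2:
  A via A→B: +{c}
  FIRST[S]={a,b,c}  FIRST[A]={a,c}  FIRST[B]={c}  FIRST[C]={c}
round 3: — fixpoint
  FIRST[S]={a,b,c}  FIRST[A]={a,c}  FIRST[B]={c}  FIRST[C]={c}

FOLLOW sets:
FOLLOW(S) := {$}
[1]
  B→C c: FOLLOW(C) ⊇ FIRST(c) = {c}; new: +{c}
  S→a A: FOLLOW(A) ⊇ FOLLOW(S) ⊇ {$}; new: +{$}
  S→a B: FOLLOW(B) ⊇ FOLLOW(S) ⊇ {$}; new: +{$}
  S→a C: FOLLOW(C) ⊇ FOLLOW(S) ⊇ {$}; new: +{$}
  FOLLOW(S)={$}  FOLLOW(A)={$}  FOLLOW(B)={$}  FOLLOW(C)={$,c}
[2] (no change)
  FOLLOW(S)={$}  FOLLOW(A)={$}  FOLLOW(B)={$}  FOLLOW(C)={$,c}

FOLLOW(C) = ["$", "c"]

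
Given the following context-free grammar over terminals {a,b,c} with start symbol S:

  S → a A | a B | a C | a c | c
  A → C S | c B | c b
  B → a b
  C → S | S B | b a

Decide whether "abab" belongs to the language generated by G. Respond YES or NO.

Convert to CNF:
  S -> T2 A | T2 B | T2 C | T2 T0 | c
  A -> C S | T0 B | T0 T1
  B -> T2 T1
  C -> S B | T1 T2 | T2 A | T2 B | T2 C | T2 T0 | c
  T0 -> c
  T1 -> b
  T2 -> a

CYK fill:
  [0..0]={T2}  "a"  orig:{}
  [1..1]={T1}  "b"  orig:{}
  [2..2]={T2}  "a"  orig:{}
  [3..3]={T1}  "b"  orig:{}
  [0..1]={B}  "ab"
  [1..2]={C}  "ba"
  [2..3]={B}  "ab"
  [0..2]={C,S}  "aba"
  [1..3]=∅  "bab"
  [0..3]=∅  "abab"

S ∉ T[0,3] ⇒ NO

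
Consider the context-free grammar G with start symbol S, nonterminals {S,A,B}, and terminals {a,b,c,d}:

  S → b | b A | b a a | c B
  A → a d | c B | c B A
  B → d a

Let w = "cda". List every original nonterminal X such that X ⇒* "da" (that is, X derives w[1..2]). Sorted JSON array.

Convert to CNF:
  S -> T2 B | T3 A | T3 X5 | b
  A -> T0 T1 | T2 B | T2 X4
  B -> T1 T0
  T0 -> a
  T1 -> d
  T2 -> c
  T3 -> b
  X4 -> B A
  X5 -> T0 T0

CYK fill, restricted to cells inside w[1..2]:
  T[1,1] 'd' = {T1}  orig:{}
  T[2,2] 'a' = {T0}  orig:{}
  T[1,2] 'da' = {B}

Original NTs in T[1,2] deriving "da": ["B"]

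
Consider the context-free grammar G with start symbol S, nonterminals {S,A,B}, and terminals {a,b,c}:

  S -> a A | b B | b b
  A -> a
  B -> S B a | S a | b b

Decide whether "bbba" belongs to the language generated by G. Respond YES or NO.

CNF form of G:
  S -> T0 A | T1 B | T1 T1
  A -> a
  B -> S T0 | S X2 | T1 T1
  T0 -> a
  T1 -> b
  X2 -> B T0

Fill CYK table bottom-up:
  [0..0]={T1}  "b"  orig:{}
  [1..1]={T1}  "b"  orig:{}
  [2..2]={T1}  "b"  orig:{}
  [3..3]={A,T0}  "a"  orig:{A}
  [0..1]={B,S}  "bb"
  [1..2]={B,S}  "bb"
  [2..3]=∅  "ba"
  [0..2]={S}  "bbb"
  [1..3]={B,X2}  "bba"  orig:{B}
  [0..3]={B,S}  "bbba"

S ∈ T[0,3] ⇒ YES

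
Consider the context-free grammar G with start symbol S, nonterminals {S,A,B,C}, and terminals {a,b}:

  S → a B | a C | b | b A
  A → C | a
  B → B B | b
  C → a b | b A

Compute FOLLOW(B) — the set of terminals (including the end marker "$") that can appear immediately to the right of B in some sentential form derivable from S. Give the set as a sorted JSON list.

Compute FIRST by fixpoint:
[1]
  A via A→a: +{a}
  B via B→b: +{b}
  C via C→a b: +{a}
  C via C→b A: +{b}
  S via S→a B: +{a}
  S via S→b: +{b}
  S: {a,b}  A: {a}  B: {b}  C: {a,b}
[2]
  A via A→C: +{b}
  S: {a,b}  A: {a,b}  B: {b}  C: {a,b}
[3] — fixpoint
  S: {a,b}  A: {a,b}  B: {b}  C: {a,b}

FOLLOW iteration:
initialize: $ ∈ FOLLOW(S)
pass 1:
  B→B B: FOLLOW(B) ⊇ FIRST(B) = {b}; new: +{b}
  S→a B: FOLLOW(B) ⊇ FOLLOW(S) ⊇ {$}; new: +{$}
  S→a C: FOLLOW(C) ⊇ FOLLOW(S) ⊇ {$}; new: +{$}
  S→b A: FOLLOW(A) ⊇ FOLLOW(S) ⊇ {$}; new: +{$}
  FOLLOW(S)={$}  FOLLOW(A)={$}  FOLLOW(B)={$,b}  FOLLOW(C)={$}
pass 2: — fixpoint
  FOLLOW(S)={$}  FOLLOW(A)={$}  FOLLOW(B)={$,b}  FOLLOW(C)={$}

FOLLOW(B) = ["$", "b"]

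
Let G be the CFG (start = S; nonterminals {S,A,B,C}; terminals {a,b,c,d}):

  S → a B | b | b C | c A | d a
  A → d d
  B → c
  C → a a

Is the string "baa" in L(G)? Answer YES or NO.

CNF form of G:
  S -> T0 T1 | T1 B | T2 C | T3 A | b
  A -> T0 T0
  B -> c
  C -> T1 T1
  T0 -> d
  T1 -> a
  T2 -> b
  T3 -> c

CYK fill:
  T[0,0] 'b' = {S,T2}  orig:{S}
  T[1,1] 'a' = {T1}  orig:{}
  T[2,2] 'a' = {T1}  orig:{}
  T[0,1] 'ba' = ∅
  T[1,2] 'aa' = {C}
  T[0,2] 'baa' = {S}

S ∈ T[0,2] ⇒ YES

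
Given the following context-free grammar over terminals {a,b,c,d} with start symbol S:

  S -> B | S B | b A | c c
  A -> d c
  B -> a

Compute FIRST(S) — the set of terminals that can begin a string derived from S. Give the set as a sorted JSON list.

FIRST sets, iterate to fixpoint:
pass 1:
  A via A→d c: +{d}
  B via B→a: +{a}
  S via S→B: +{a}
  S via S→b A: +{b}
  S via S→c c: +{c}
  FIRST[S]={a,b,c}  FIRST[A]={d}  FIRST[B]={a}
pass 2: — fixpoint
  FIRST[S]={a,b,c}  FIRST[A]={d}  FIRST[B]={a}

FIRST(S) = ["a", "b", "c"]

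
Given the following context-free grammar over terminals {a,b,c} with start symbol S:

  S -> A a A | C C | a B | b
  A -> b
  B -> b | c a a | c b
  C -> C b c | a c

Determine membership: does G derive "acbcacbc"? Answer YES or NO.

CNF form of G:
  S -> A X5 | C C | T1 B | b
  A -> b
  B -> T0 T2 | T0 X3 | b
  C -> C X4 | T1 T0
  T0 -> c
  T1 -> a
  T2 -> b
  X3 -> T1 T1
  X4 -> T2 T0
  X5 -> T1 A

CYK table (by increasing span):
  T[0,0] 'a' = {T1}  orig:{}
  T[1,1] 'c' = {T0}  orig:{}
  T[2,2] 'b' = {A,B,S,T2}  orig:{A,B,S}
  T[3,3] 'c' = {T0}  orig:{}
  T[4,4] 'a' = {T1}  orig:{}
  T[5,5] 'c' = {T0}  orig:{}
  T[6,6] 'b' = {A,B,S,T2}  orig:{A,B,S}
  T[7,7] 'c' = {T0}  orig:{}
  T[0,1] 'ac' = {C}
  T[1,2] 'cb' = {B}
  T[2,3] 'bc' = {X4}  orig:{}
  T[3,4] 'ca' = ∅
  T[4,5] 'ac' = {C}
  T[5,6] 'cb' = {B}
  T[6,7] 'bc' = {X4}  orig:{}
  T[0,2] 'acb' = {S}
  T[1,3] 'cbc' = ∅
  T[2,4] 'bca' = ∅
  T[3,5] 'cac' = ∅
  T[4,6] 'acb' = {S}
  T[5,7] 'cbc' = ∅
  T[0,3] 'acbc' = {C}
  T[1,4] 'cbca' = ∅
  T[2,5] 'bcac' = ∅
  T[3,6] 'cacb' = ∅
  T[4,7] 'acbc' = {C}
  T[0,4] 'acbca' = ∅
  T[1,5] 'cbcac' = ∅
  T[2,6] 'bcacb' = ∅
  T[3,7] 'cacbc' = ∅
  T[0,5] 'acbcac' = {S}
  T[1,6] 'cbcacb' = ∅
  T[2,7] 'bcacbc' = ∅
  T[0,6] 'acbcacb' = ∅
  T[1,7] 'cbcacbc' = ∅
  T[0,7] 'acbcacbc' = {S}

S ∈ T[0,7] ⇒ YES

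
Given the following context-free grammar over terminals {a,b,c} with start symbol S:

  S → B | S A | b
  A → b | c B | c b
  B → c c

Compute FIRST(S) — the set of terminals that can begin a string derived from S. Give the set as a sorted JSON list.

FIRST sets, iterate to fixpoint:
pass 1:
  A via A→b: +{b}
  A via A→c B: +{c}
  B via B→c c: +{c}
  S via S→B: +{c}
  S via S→b: +{b}
  FIRST(S)={b,c}  FIRST(A)={b,c}  FIRST(B)={c}
pass 2: — fixpoint
  FIRST(S)={b,c}  FIRST(A)={b,c}  FIRST(B)={c}

FIRST(S) = ["b", "c"]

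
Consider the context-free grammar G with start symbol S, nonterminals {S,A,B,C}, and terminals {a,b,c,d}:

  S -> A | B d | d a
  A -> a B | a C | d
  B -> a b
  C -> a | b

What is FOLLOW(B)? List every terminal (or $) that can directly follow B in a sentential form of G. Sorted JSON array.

Compute FIRST by fixpoint:
[1]
  A via A→a B: +{a}
  A via A→d: +{d}
  B via B→a b: +{a}
  C via C→a: +{a}
  C via C→b: +{b}
  S via S→A: +{a,d}
  FIRST(S)={a,d}  FIRST(A)={a,d}  FIRST(B)={a}  FIRST(C)={a,b}
[2] (stable)
  FIRST(S)={a,d}  FIRST(A)={a,d}  FIRST(B)={a}  FIRST(C)={a,b}

FOLLOW iteration:
seed FOLLOW(S) with $
[1]
  S→A: FOLLOW(A) ⊇ FOLLOW(S) ⊇ {$}; new: +{$}
  S→B d: FOLLOW(B) ⊇ FIRST(d) = {d}; new: +{d}
  FOLLOW(S)={$}  FOLLOW(A)={$}  FOLLOW(B)={d}  FOLLOW(C)={}
[2]
  A→a B: FOLLOW(B) ⊇ FOLLOW(A) ⊇ {$}; new: +{$}
  A→a C: FOLLOW(C) ⊇ FOLLOW(A) ⊇ {$}; new: +{$}
  FOLLOW(S)={$}  FOLLOW(A)={$}  FOLLOW(B)={$,d}  FOLLOW(C)={$}
[3] done
  FOLLOW(S)={$}  FOLLOW(A)={$}  FOLLOW(B)={$,d}  FOLLOW(C)={$}

FOLLOW(B) = ["$", "d"]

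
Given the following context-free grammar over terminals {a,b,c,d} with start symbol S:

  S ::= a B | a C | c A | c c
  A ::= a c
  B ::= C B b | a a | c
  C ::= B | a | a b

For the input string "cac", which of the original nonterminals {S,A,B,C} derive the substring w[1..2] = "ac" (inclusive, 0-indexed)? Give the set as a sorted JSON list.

CNF form of G:
  S -> T0 B | T0 C | T1 A | T1 T1
  A -> T0 T1
  B -> C X3 | T0 T0 | c
  C -> C X4 | T0 T0 | T0 T2 | a | c
  T0 -> a
  T1 -> c
  T2 -> b
  X3 -> B T2
  X4 -> B T2

CYK table (by increasing span) — only the sub-triangle for w[1..2]:
  [1..1]={C,T0}  "a"  orig:{C}
  [2..2]={B,C,T1}  "c"  orig:{B,C}
  [1..2]={A,S}  "ac"

Original NTs in T[1,2] deriving "ac": ["A", "S"]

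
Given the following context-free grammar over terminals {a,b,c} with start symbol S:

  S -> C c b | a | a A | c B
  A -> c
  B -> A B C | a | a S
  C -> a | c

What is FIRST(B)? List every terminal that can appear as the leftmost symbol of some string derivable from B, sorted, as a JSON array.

FIRST sets, iterate to fixpoint:
[1]
  A via A→c: +{c}
  B via B→A B C: +{c}
  B via B→a: +{a}
  C via C→a: +{a}
  C via C→c: +{c}
  S via S→C c b: +{a,c}
  FIRST(S)={a,c}  FIRST(A)={c}  FIRST(B)={a,c}  FIRST(C)={a,c}
[2] (stable)
  FIRST(S)={a,c}  FIRST(A)={c}  FIRST(B)={a,c}  FIRST(C)={a,c}

FIRST(B) = ["a", "c"]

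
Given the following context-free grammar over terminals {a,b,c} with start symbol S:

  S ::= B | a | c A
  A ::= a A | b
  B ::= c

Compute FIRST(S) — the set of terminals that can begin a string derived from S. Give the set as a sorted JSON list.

FIRST sets, iterate to fixpoint:
[1]
  A via A→a A: +{a}
  A via A→b: +{b}
  B via B→c: +{c}
  S via S→B: +{c}
  S via S→a: +{a}
  FIRST[S]={a,c}  FIRST[A]={a,b}  FIRST[B]={c}
[2] — fixpoint
  FIRST[S]={a,c}  FIRST[A]={a,b}  FIRST[B]={c}

FIRST(S) = ["a", "c"]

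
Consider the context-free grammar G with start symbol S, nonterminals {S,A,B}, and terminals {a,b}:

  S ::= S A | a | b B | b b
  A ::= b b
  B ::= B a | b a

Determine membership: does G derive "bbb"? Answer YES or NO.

Convert to CNF:
  S -> S A | T0 B | T0 T0 | a
  A -> T0 T0
  B -> B T1 | T0 T1
  T0 -> b
  T1 -> a

Fill CYK table bottom-up:
  [0..0]={T0}  "b"  orig:{}
  [1..1]={T0}  "b"  orig:{}
  [2..2]={T0}  "b"  orig:{}
  [0..1]={A,S}  "bb"
  [1..2]={A,S}  "bb"
  [0..2]=∅  "bbb"

S ∉ T[0,2] ⇒ NO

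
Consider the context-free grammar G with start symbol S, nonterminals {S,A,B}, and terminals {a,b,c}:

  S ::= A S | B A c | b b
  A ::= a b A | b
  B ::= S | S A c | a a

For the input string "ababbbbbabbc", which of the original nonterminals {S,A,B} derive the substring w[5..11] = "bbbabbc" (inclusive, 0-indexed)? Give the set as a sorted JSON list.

CNF form of G:
  S -> A S | B X6 | T1 T1
  A -> T0 X3 | b
  B -> A S | B X4 | S X5 | T0 T0 | T1 T1
  T0 -> a
  T1 -> b
  T2 -> c
  X3 -> T1 A
  X4 -> A T2
  X5 -> A T2
  X6 -> A T2

CYK table (by increasing span) — only the sub-triangle for w[5..11]:
  cell(5,5) b: {A,T1}  orig:{A}
  cell(6,6) b: {A,T1}  orig:{A}
  cell(7,7) b: {A,T1}  orig:{A}
  cell(8,8) a: {T0}  orig:{}
  cell(9,9) b: {A,T1}  orig:{A}
  cell(10,10) b: {A,T1}  orig:{A}
  cell(11,11) c: {T2}  orig:{}
  cell(5,6) bb: {B,S,X3}  orig:{B,S}
  cell(6,7) bb: {B,S,X3}  orig:{B,S}
  cell(7,8) ba: ∅
  cell(8,9) ab: ∅
  cell(9,10) bb: {B,S,X3}  orig:{B,S}
  cell(10,11) bc: {X4,X5,X6}  orig:{}
  cell(5,7) bbb: {B,S}
  cell(6,8) bba: ∅
  cell(7,9) bab: ∅
  cell(8,10) abb: {A}
  cell(9,11) bbc: ∅
  cell(5,8) bbba: ∅
  cell(6,9) bbab: ∅
  cell(7,10) babb: {X3}  orig:{}
  cell(8,11) abbc: {X4,X5,X6}  orig:{}
  cell(5,9) bbbab: ∅
  cell(6,10) bbabb: ∅
  cell(7,11) babbc: ∅
  cell(5,10) bbbabb: ∅
  cell(6,11) bbabbc: {B,S}
  cell(5,11) bbbabbc: {B,S}

Original NTs in T[5,11] deriving "bbbabbc": ["B", "S"]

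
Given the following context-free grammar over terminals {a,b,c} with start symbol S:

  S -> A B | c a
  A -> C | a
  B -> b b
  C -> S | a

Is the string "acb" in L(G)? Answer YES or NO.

Convert to CNF:
  S -> A B | T0 T1
  A -> A B | T0 T1 | a
  B -> T2 T2
  C -> A B | T0 T1 | a
  T0 -> c
  T1 -> a
  T2 -> b

CYK table (by increasing span):
  [0..0]={A,C,T1}  "a"  orig:{A,C}
  [1..1]={T0}  "c"  orig:{}
  [2..2]={T2}  "b"  orig:{}
  [0..1]=∅  "ac"
  [1..2]=∅  "cb"
  [0..2]=∅  "acb"

S ∉ T[0,2] ⇒ NO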